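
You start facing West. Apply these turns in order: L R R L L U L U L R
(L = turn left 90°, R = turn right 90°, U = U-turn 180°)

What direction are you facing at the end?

Answer: Final heading: East

Derivation:
Start: West
  L (left (90° counter-clockwise)) -> South
  R (right (90° clockwise)) -> West
  R (right (90° clockwise)) -> North
  L (left (90° counter-clockwise)) -> West
  L (left (90° counter-clockwise)) -> South
  U (U-turn (180°)) -> North
  L (left (90° counter-clockwise)) -> West
  U (U-turn (180°)) -> East
  L (left (90° counter-clockwise)) -> North
  R (right (90° clockwise)) -> East
Final: East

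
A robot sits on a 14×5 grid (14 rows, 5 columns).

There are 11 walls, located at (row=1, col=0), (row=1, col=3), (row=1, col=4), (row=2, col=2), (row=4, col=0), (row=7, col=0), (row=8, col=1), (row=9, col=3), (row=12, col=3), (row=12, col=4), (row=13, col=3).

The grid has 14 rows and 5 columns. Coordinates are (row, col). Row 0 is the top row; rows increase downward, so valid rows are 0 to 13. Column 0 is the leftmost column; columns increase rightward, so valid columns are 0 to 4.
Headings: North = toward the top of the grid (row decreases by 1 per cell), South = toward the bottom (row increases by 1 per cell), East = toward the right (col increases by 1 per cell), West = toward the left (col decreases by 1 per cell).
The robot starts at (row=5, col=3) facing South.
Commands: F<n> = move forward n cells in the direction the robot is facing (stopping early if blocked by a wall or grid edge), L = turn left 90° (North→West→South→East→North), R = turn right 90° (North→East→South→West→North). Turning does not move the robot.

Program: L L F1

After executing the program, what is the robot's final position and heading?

Answer: Final position: (row=4, col=3), facing North

Derivation:
Start: (row=5, col=3), facing South
  L: turn left, now facing East
  L: turn left, now facing North
  F1: move forward 1, now at (row=4, col=3)
Final: (row=4, col=3), facing North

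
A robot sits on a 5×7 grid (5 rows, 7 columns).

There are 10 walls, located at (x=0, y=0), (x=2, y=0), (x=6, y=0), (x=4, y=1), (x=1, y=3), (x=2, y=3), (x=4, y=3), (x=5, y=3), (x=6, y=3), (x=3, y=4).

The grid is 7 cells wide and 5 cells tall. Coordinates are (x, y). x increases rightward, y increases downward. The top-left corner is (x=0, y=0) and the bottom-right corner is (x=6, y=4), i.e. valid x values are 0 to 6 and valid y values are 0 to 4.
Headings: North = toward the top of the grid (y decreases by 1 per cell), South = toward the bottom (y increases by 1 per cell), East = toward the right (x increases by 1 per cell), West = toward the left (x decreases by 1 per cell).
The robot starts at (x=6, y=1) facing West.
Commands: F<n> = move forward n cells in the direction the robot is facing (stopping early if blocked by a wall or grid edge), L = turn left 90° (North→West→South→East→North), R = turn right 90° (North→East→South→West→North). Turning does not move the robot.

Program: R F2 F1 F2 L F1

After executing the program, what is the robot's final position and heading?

Start: (x=6, y=1), facing West
  R: turn right, now facing North
  F2: move forward 0/2 (blocked), now at (x=6, y=1)
  F1: move forward 0/1 (blocked), now at (x=6, y=1)
  F2: move forward 0/2 (blocked), now at (x=6, y=1)
  L: turn left, now facing West
  F1: move forward 1, now at (x=5, y=1)
Final: (x=5, y=1), facing West

Answer: Final position: (x=5, y=1), facing West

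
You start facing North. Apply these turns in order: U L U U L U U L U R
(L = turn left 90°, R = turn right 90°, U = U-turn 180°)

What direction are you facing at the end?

Start: North
  U (U-turn (180°)) -> South
  L (left (90° counter-clockwise)) -> East
  U (U-turn (180°)) -> West
  U (U-turn (180°)) -> East
  L (left (90° counter-clockwise)) -> North
  U (U-turn (180°)) -> South
  U (U-turn (180°)) -> North
  L (left (90° counter-clockwise)) -> West
  U (U-turn (180°)) -> East
  R (right (90° clockwise)) -> South
Final: South

Answer: Final heading: South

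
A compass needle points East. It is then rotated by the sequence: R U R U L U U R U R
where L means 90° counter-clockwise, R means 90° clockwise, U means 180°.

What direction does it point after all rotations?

Answer: Final heading: South

Derivation:
Start: East
  R (right (90° clockwise)) -> South
  U (U-turn (180°)) -> North
  R (right (90° clockwise)) -> East
  U (U-turn (180°)) -> West
  L (left (90° counter-clockwise)) -> South
  U (U-turn (180°)) -> North
  U (U-turn (180°)) -> South
  R (right (90° clockwise)) -> West
  U (U-turn (180°)) -> East
  R (right (90° clockwise)) -> South
Final: South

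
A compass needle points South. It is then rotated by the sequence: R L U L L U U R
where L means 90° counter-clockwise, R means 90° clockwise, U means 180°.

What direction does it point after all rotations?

Start: South
  R (right (90° clockwise)) -> West
  L (left (90° counter-clockwise)) -> South
  U (U-turn (180°)) -> North
  L (left (90° counter-clockwise)) -> West
  L (left (90° counter-clockwise)) -> South
  U (U-turn (180°)) -> North
  U (U-turn (180°)) -> South
  R (right (90° clockwise)) -> West
Final: West

Answer: Final heading: West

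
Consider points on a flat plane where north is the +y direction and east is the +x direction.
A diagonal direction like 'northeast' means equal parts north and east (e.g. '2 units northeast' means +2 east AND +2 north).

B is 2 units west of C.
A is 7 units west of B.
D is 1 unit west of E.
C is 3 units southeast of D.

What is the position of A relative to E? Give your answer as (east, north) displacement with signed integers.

Answer: A is at (east=-7, north=-3) relative to E.

Derivation:
Place E at the origin (east=0, north=0).
  D is 1 unit west of E: delta (east=-1, north=+0); D at (east=-1, north=0).
  C is 3 units southeast of D: delta (east=+3, north=-3); C at (east=2, north=-3).
  B is 2 units west of C: delta (east=-2, north=+0); B at (east=0, north=-3).
  A is 7 units west of B: delta (east=-7, north=+0); A at (east=-7, north=-3).
Therefore A relative to E: (east=-7, north=-3).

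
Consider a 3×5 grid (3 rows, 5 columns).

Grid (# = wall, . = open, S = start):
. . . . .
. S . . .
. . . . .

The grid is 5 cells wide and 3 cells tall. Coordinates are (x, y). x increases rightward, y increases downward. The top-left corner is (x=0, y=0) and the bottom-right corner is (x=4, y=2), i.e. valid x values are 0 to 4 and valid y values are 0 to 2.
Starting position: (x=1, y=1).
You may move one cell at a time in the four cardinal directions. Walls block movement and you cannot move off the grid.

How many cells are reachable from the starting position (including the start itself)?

BFS flood-fill from (x=1, y=1):
  Distance 0: (x=1, y=1)
  Distance 1: (x=1, y=0), (x=0, y=1), (x=2, y=1), (x=1, y=2)
  Distance 2: (x=0, y=0), (x=2, y=0), (x=3, y=1), (x=0, y=2), (x=2, y=2)
  Distance 3: (x=3, y=0), (x=4, y=1), (x=3, y=2)
  Distance 4: (x=4, y=0), (x=4, y=2)
Total reachable: 15 (grid has 15 open cells total)

Answer: Reachable cells: 15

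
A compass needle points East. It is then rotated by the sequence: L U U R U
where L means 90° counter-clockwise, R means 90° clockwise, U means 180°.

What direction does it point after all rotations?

Start: East
  L (left (90° counter-clockwise)) -> North
  U (U-turn (180°)) -> South
  U (U-turn (180°)) -> North
  R (right (90° clockwise)) -> East
  U (U-turn (180°)) -> West
Final: West

Answer: Final heading: West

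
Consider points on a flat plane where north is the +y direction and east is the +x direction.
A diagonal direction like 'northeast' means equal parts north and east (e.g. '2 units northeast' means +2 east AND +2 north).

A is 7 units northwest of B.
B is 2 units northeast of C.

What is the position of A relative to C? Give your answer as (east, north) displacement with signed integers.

Place C at the origin (east=0, north=0).
  B is 2 units northeast of C: delta (east=+2, north=+2); B at (east=2, north=2).
  A is 7 units northwest of B: delta (east=-7, north=+7); A at (east=-5, north=9).
Therefore A relative to C: (east=-5, north=9).

Answer: A is at (east=-5, north=9) relative to C.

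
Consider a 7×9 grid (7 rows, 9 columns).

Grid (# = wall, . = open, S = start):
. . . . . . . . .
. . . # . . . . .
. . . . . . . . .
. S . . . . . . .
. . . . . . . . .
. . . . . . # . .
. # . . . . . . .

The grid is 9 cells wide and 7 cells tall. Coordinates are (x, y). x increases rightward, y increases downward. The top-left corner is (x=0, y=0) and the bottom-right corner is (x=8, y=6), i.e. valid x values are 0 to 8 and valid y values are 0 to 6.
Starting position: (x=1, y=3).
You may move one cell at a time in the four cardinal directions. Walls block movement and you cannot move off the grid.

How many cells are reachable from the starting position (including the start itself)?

Answer: Reachable cells: 60

Derivation:
BFS flood-fill from (x=1, y=3):
  Distance 0: (x=1, y=3)
  Distance 1: (x=1, y=2), (x=0, y=3), (x=2, y=3), (x=1, y=4)
  Distance 2: (x=1, y=1), (x=0, y=2), (x=2, y=2), (x=3, y=3), (x=0, y=4), (x=2, y=4), (x=1, y=5)
  Distance 3: (x=1, y=0), (x=0, y=1), (x=2, y=1), (x=3, y=2), (x=4, y=3), (x=3, y=4), (x=0, y=5), (x=2, y=5)
  Distance 4: (x=0, y=0), (x=2, y=0), (x=4, y=2), (x=5, y=3), (x=4, y=4), (x=3, y=5), (x=0, y=6), (x=2, y=6)
  Distance 5: (x=3, y=0), (x=4, y=1), (x=5, y=2), (x=6, y=3), (x=5, y=4), (x=4, y=5), (x=3, y=6)
  Distance 6: (x=4, y=0), (x=5, y=1), (x=6, y=2), (x=7, y=3), (x=6, y=4), (x=5, y=5), (x=4, y=6)
  Distance 7: (x=5, y=0), (x=6, y=1), (x=7, y=2), (x=8, y=3), (x=7, y=4), (x=5, y=6)
  Distance 8: (x=6, y=0), (x=7, y=1), (x=8, y=2), (x=8, y=4), (x=7, y=5), (x=6, y=6)
  Distance 9: (x=7, y=0), (x=8, y=1), (x=8, y=5), (x=7, y=6)
  Distance 10: (x=8, y=0), (x=8, y=6)
Total reachable: 60 (grid has 60 open cells total)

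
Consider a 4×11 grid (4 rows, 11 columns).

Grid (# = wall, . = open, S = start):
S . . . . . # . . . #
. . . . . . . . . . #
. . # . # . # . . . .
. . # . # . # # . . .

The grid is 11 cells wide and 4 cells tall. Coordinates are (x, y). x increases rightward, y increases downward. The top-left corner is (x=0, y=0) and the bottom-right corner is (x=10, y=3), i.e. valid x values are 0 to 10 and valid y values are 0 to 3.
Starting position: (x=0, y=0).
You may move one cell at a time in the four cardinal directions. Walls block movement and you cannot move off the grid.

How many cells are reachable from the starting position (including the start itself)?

BFS flood-fill from (x=0, y=0):
  Distance 0: (x=0, y=0)
  Distance 1: (x=1, y=0), (x=0, y=1)
  Distance 2: (x=2, y=0), (x=1, y=1), (x=0, y=2)
  Distance 3: (x=3, y=0), (x=2, y=1), (x=1, y=2), (x=0, y=3)
  Distance 4: (x=4, y=0), (x=3, y=1), (x=1, y=3)
  Distance 5: (x=5, y=0), (x=4, y=1), (x=3, y=2)
  Distance 6: (x=5, y=1), (x=3, y=3)
  Distance 7: (x=6, y=1), (x=5, y=2)
  Distance 8: (x=7, y=1), (x=5, y=3)
  Distance 9: (x=7, y=0), (x=8, y=1), (x=7, y=2)
  Distance 10: (x=8, y=0), (x=9, y=1), (x=8, y=2)
  Distance 11: (x=9, y=0), (x=9, y=2), (x=8, y=3)
  Distance 12: (x=10, y=2), (x=9, y=3)
  Distance 13: (x=10, y=3)
Total reachable: 34 (grid has 34 open cells total)

Answer: Reachable cells: 34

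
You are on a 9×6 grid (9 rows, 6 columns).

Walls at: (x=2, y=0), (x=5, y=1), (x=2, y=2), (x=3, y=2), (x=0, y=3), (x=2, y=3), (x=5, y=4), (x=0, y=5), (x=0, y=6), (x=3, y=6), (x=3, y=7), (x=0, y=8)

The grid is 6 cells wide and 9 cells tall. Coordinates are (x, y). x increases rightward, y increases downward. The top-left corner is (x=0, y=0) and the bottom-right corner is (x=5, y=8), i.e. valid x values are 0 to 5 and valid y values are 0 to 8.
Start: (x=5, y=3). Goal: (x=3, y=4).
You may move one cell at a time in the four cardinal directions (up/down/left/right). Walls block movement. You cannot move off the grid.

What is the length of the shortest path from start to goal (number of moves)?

Answer: Shortest path length: 3

Derivation:
BFS from (x=5, y=3) until reaching (x=3, y=4):
  Distance 0: (x=5, y=3)
  Distance 1: (x=5, y=2), (x=4, y=3)
  Distance 2: (x=4, y=2), (x=3, y=3), (x=4, y=4)
  Distance 3: (x=4, y=1), (x=3, y=4), (x=4, y=5)  <- goal reached here
One shortest path (3 moves): (x=5, y=3) -> (x=4, y=3) -> (x=3, y=3) -> (x=3, y=4)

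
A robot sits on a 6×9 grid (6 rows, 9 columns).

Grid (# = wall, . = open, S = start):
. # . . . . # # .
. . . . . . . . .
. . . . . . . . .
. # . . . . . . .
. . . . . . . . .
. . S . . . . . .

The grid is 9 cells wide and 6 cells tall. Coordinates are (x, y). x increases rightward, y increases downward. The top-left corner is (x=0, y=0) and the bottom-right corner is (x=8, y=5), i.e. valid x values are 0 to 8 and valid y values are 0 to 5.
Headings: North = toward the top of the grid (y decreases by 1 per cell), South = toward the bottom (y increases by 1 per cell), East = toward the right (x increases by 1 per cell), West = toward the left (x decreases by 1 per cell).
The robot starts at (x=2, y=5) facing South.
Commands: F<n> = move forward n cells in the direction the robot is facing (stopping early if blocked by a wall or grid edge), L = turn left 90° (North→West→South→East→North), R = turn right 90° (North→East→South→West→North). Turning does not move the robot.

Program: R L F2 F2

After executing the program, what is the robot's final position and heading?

Start: (x=2, y=5), facing South
  R: turn right, now facing West
  L: turn left, now facing South
  F2: move forward 0/2 (blocked), now at (x=2, y=5)
  F2: move forward 0/2 (blocked), now at (x=2, y=5)
Final: (x=2, y=5), facing South

Answer: Final position: (x=2, y=5), facing South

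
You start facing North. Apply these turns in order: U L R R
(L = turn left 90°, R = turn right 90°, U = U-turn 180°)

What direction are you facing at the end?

Answer: Final heading: West

Derivation:
Start: North
  U (U-turn (180°)) -> South
  L (left (90° counter-clockwise)) -> East
  R (right (90° clockwise)) -> South
  R (right (90° clockwise)) -> West
Final: West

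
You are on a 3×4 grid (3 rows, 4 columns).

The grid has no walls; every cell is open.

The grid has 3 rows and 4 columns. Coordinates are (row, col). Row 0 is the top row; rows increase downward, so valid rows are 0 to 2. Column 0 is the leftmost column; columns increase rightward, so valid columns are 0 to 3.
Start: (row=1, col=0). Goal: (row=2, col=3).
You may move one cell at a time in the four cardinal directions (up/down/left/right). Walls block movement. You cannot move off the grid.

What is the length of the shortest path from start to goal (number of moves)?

Answer: Shortest path length: 4

Derivation:
BFS from (row=1, col=0) until reaching (row=2, col=3):
  Distance 0: (row=1, col=0)
  Distance 1: (row=0, col=0), (row=1, col=1), (row=2, col=0)
  Distance 2: (row=0, col=1), (row=1, col=2), (row=2, col=1)
  Distance 3: (row=0, col=2), (row=1, col=3), (row=2, col=2)
  Distance 4: (row=0, col=3), (row=2, col=3)  <- goal reached here
One shortest path (4 moves): (row=1, col=0) -> (row=1, col=1) -> (row=1, col=2) -> (row=1, col=3) -> (row=2, col=3)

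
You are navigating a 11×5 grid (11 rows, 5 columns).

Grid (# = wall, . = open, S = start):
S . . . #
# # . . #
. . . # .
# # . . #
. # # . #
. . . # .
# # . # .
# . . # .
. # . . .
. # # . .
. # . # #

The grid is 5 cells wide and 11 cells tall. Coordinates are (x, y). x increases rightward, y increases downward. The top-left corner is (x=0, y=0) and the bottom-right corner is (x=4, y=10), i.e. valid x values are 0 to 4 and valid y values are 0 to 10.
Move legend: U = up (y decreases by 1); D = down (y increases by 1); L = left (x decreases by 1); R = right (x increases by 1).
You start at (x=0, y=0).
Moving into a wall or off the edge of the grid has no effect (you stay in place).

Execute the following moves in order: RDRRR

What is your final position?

Start: (x=0, y=0)
  R (right): (x=0, y=0) -> (x=1, y=0)
  D (down): blocked, stay at (x=1, y=0)
  R (right): (x=1, y=0) -> (x=2, y=0)
  R (right): (x=2, y=0) -> (x=3, y=0)
  R (right): blocked, stay at (x=3, y=0)
Final: (x=3, y=0)

Answer: Final position: (x=3, y=0)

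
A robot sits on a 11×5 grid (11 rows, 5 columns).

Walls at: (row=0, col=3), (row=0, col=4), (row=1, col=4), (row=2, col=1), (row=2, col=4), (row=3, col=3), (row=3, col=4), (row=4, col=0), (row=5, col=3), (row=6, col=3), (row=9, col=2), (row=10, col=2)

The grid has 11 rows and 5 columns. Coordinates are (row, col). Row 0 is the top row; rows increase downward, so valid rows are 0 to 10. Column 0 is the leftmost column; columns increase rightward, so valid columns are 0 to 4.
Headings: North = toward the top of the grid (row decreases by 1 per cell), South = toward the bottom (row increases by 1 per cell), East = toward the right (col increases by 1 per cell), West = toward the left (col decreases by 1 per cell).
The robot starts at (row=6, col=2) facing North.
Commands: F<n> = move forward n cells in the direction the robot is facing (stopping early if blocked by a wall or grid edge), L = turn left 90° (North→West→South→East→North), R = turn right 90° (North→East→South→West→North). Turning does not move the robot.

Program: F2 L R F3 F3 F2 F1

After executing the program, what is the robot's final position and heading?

Answer: Final position: (row=0, col=2), facing North

Derivation:
Start: (row=6, col=2), facing North
  F2: move forward 2, now at (row=4, col=2)
  L: turn left, now facing West
  R: turn right, now facing North
  F3: move forward 3, now at (row=1, col=2)
  F3: move forward 1/3 (blocked), now at (row=0, col=2)
  F2: move forward 0/2 (blocked), now at (row=0, col=2)
  F1: move forward 0/1 (blocked), now at (row=0, col=2)
Final: (row=0, col=2), facing North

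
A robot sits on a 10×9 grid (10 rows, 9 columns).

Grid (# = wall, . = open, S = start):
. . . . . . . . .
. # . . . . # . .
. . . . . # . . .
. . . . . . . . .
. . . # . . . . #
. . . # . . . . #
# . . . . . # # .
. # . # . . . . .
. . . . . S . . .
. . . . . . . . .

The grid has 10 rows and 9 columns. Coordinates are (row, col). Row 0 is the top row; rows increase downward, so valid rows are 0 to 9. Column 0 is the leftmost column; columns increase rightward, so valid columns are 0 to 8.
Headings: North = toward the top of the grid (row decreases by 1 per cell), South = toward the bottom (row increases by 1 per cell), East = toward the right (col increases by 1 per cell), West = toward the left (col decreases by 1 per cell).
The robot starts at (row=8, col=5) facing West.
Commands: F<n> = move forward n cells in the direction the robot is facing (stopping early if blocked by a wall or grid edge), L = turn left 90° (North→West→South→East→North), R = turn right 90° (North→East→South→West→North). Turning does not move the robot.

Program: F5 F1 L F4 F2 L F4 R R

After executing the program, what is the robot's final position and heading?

Start: (row=8, col=5), facing West
  F5: move forward 5, now at (row=8, col=0)
  F1: move forward 0/1 (blocked), now at (row=8, col=0)
  L: turn left, now facing South
  F4: move forward 1/4 (blocked), now at (row=9, col=0)
  F2: move forward 0/2 (blocked), now at (row=9, col=0)
  L: turn left, now facing East
  F4: move forward 4, now at (row=9, col=4)
  R: turn right, now facing South
  R: turn right, now facing West
Final: (row=9, col=4), facing West

Answer: Final position: (row=9, col=4), facing West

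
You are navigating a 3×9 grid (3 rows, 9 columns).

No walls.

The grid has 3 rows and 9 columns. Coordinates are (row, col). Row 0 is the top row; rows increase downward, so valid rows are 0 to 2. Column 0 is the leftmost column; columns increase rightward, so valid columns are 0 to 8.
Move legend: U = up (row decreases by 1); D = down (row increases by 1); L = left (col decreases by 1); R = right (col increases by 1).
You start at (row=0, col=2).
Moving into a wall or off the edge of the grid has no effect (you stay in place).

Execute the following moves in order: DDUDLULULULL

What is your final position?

Start: (row=0, col=2)
  D (down): (row=0, col=2) -> (row=1, col=2)
  D (down): (row=1, col=2) -> (row=2, col=2)
  U (up): (row=2, col=2) -> (row=1, col=2)
  D (down): (row=1, col=2) -> (row=2, col=2)
  L (left): (row=2, col=2) -> (row=2, col=1)
  U (up): (row=2, col=1) -> (row=1, col=1)
  L (left): (row=1, col=1) -> (row=1, col=0)
  U (up): (row=1, col=0) -> (row=0, col=0)
  L (left): blocked, stay at (row=0, col=0)
  U (up): blocked, stay at (row=0, col=0)
  L (left): blocked, stay at (row=0, col=0)
  L (left): blocked, stay at (row=0, col=0)
Final: (row=0, col=0)

Answer: Final position: (row=0, col=0)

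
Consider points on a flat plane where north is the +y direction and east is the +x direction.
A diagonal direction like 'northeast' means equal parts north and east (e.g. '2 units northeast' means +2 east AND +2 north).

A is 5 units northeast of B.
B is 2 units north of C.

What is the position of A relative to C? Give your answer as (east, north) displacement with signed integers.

Answer: A is at (east=5, north=7) relative to C.

Derivation:
Place C at the origin (east=0, north=0).
  B is 2 units north of C: delta (east=+0, north=+2); B at (east=0, north=2).
  A is 5 units northeast of B: delta (east=+5, north=+5); A at (east=5, north=7).
Therefore A relative to C: (east=5, north=7).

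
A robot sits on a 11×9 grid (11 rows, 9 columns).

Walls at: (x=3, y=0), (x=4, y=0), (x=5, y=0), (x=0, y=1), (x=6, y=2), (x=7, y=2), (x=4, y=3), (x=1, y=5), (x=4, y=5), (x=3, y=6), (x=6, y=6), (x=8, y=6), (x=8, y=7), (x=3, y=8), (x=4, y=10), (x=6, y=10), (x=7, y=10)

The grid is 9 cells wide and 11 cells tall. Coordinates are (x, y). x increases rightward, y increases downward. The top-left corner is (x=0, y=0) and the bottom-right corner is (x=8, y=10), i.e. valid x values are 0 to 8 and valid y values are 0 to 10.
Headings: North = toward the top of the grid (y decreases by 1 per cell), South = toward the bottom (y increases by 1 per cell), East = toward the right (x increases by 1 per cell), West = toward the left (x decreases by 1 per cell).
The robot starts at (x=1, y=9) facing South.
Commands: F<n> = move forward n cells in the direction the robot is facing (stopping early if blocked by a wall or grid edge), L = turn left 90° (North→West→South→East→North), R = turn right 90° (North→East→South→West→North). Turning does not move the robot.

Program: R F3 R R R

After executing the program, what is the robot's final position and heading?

Answer: Final position: (x=0, y=9), facing South

Derivation:
Start: (x=1, y=9), facing South
  R: turn right, now facing West
  F3: move forward 1/3 (blocked), now at (x=0, y=9)
  R: turn right, now facing North
  R: turn right, now facing East
  R: turn right, now facing South
Final: (x=0, y=9), facing South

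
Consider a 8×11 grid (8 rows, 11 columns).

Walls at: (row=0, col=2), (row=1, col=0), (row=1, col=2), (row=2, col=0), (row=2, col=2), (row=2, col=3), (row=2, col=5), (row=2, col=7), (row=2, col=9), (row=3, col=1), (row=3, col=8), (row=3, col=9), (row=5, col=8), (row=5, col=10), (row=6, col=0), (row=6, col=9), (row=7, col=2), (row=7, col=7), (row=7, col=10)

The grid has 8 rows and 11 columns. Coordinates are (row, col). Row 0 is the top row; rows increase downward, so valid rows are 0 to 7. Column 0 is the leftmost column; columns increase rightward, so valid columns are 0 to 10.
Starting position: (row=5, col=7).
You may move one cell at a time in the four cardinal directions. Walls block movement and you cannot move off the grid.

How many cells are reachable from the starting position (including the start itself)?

Answer: Reachable cells: 64

Derivation:
BFS flood-fill from (row=5, col=7):
  Distance 0: (row=5, col=7)
  Distance 1: (row=4, col=7), (row=5, col=6), (row=6, col=7)
  Distance 2: (row=3, col=7), (row=4, col=6), (row=4, col=8), (row=5, col=5), (row=6, col=6), (row=6, col=8)
  Distance 3: (row=3, col=6), (row=4, col=5), (row=4, col=9), (row=5, col=4), (row=6, col=5), (row=7, col=6), (row=7, col=8)
  Distance 4: (row=2, col=6), (row=3, col=5), (row=4, col=4), (row=4, col=10), (row=5, col=3), (row=5, col=9), (row=6, col=4), (row=7, col=5), (row=7, col=9)
  Distance 5: (row=1, col=6), (row=3, col=4), (row=3, col=10), (row=4, col=3), (row=5, col=2), (row=6, col=3), (row=7, col=4)
  Distance 6: (row=0, col=6), (row=1, col=5), (row=1, col=7), (row=2, col=4), (row=2, col=10), (row=3, col=3), (row=4, col=2), (row=5, col=1), (row=6, col=2), (row=7, col=3)
  Distance 7: (row=0, col=5), (row=0, col=7), (row=1, col=4), (row=1, col=8), (row=1, col=10), (row=3, col=2), (row=4, col=1), (row=5, col=0), (row=6, col=1)
  Distance 8: (row=0, col=4), (row=0, col=8), (row=0, col=10), (row=1, col=3), (row=1, col=9), (row=2, col=8), (row=4, col=0), (row=7, col=1)
  Distance 9: (row=0, col=3), (row=0, col=9), (row=3, col=0), (row=7, col=0)
Total reachable: 64 (grid has 69 open cells total)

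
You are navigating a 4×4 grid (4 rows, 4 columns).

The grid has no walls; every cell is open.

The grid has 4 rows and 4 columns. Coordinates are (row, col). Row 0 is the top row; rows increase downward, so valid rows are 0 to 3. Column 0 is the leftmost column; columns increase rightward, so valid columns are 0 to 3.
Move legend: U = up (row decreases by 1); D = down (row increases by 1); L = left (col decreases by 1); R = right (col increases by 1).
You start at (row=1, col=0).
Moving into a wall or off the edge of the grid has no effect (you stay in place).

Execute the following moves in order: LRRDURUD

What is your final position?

Start: (row=1, col=0)
  L (left): blocked, stay at (row=1, col=0)
  R (right): (row=1, col=0) -> (row=1, col=1)
  R (right): (row=1, col=1) -> (row=1, col=2)
  D (down): (row=1, col=2) -> (row=2, col=2)
  U (up): (row=2, col=2) -> (row=1, col=2)
  R (right): (row=1, col=2) -> (row=1, col=3)
  U (up): (row=1, col=3) -> (row=0, col=3)
  D (down): (row=0, col=3) -> (row=1, col=3)
Final: (row=1, col=3)

Answer: Final position: (row=1, col=3)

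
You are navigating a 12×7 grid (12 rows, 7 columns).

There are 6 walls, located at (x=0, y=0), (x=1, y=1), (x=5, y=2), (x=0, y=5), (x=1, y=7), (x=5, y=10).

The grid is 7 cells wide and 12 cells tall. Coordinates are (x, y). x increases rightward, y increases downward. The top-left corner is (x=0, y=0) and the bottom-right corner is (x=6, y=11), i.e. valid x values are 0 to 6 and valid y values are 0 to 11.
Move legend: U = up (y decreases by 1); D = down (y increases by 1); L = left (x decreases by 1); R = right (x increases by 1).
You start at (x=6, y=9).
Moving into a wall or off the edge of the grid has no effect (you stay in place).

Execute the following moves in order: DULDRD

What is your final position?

Answer: Final position: (x=6, y=10)

Derivation:
Start: (x=6, y=9)
  D (down): (x=6, y=9) -> (x=6, y=10)
  U (up): (x=6, y=10) -> (x=6, y=9)
  L (left): (x=6, y=9) -> (x=5, y=9)
  D (down): blocked, stay at (x=5, y=9)
  R (right): (x=5, y=9) -> (x=6, y=9)
  D (down): (x=6, y=9) -> (x=6, y=10)
Final: (x=6, y=10)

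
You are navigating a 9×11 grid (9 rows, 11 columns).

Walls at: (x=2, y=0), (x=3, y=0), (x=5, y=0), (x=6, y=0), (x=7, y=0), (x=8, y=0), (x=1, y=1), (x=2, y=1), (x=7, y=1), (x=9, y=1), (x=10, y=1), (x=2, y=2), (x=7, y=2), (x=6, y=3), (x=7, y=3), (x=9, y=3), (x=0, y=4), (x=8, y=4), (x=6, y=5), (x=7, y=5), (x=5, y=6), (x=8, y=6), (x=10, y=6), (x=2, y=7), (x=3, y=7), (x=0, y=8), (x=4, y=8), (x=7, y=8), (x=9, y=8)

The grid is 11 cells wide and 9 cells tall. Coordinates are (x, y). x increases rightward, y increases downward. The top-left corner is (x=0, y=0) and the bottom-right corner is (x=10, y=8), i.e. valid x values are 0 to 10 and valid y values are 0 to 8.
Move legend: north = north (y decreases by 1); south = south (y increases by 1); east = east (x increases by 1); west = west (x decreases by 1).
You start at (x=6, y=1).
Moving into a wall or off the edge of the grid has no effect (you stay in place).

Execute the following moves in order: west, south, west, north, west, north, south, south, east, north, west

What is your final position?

Start: (x=6, y=1)
  west (west): (x=6, y=1) -> (x=5, y=1)
  south (south): (x=5, y=1) -> (x=5, y=2)
  west (west): (x=5, y=2) -> (x=4, y=2)
  north (north): (x=4, y=2) -> (x=4, y=1)
  west (west): (x=4, y=1) -> (x=3, y=1)
  north (north): blocked, stay at (x=3, y=1)
  south (south): (x=3, y=1) -> (x=3, y=2)
  south (south): (x=3, y=2) -> (x=3, y=3)
  east (east): (x=3, y=3) -> (x=4, y=3)
  north (north): (x=4, y=3) -> (x=4, y=2)
  west (west): (x=4, y=2) -> (x=3, y=2)
Final: (x=3, y=2)

Answer: Final position: (x=3, y=2)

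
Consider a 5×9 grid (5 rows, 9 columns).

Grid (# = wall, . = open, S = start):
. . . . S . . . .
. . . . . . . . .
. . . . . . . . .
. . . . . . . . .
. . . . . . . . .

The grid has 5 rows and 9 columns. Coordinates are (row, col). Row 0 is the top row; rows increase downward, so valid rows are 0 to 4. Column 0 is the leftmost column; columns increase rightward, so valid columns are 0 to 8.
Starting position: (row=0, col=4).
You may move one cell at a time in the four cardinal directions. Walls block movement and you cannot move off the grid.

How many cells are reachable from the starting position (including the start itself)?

Answer: Reachable cells: 45

Derivation:
BFS flood-fill from (row=0, col=4):
  Distance 0: (row=0, col=4)
  Distance 1: (row=0, col=3), (row=0, col=5), (row=1, col=4)
  Distance 2: (row=0, col=2), (row=0, col=6), (row=1, col=3), (row=1, col=5), (row=2, col=4)
  Distance 3: (row=0, col=1), (row=0, col=7), (row=1, col=2), (row=1, col=6), (row=2, col=3), (row=2, col=5), (row=3, col=4)
  Distance 4: (row=0, col=0), (row=0, col=8), (row=1, col=1), (row=1, col=7), (row=2, col=2), (row=2, col=6), (row=3, col=3), (row=3, col=5), (row=4, col=4)
  Distance 5: (row=1, col=0), (row=1, col=8), (row=2, col=1), (row=2, col=7), (row=3, col=2), (row=3, col=6), (row=4, col=3), (row=4, col=5)
  Distance 6: (row=2, col=0), (row=2, col=8), (row=3, col=1), (row=3, col=7), (row=4, col=2), (row=4, col=6)
  Distance 7: (row=3, col=0), (row=3, col=8), (row=4, col=1), (row=4, col=7)
  Distance 8: (row=4, col=0), (row=4, col=8)
Total reachable: 45 (grid has 45 open cells total)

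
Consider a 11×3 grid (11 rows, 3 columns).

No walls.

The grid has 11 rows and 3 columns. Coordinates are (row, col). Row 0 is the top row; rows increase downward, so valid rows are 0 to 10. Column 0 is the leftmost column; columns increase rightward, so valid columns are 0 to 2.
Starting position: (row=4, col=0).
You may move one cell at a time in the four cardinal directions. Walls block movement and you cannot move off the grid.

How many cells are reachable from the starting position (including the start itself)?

BFS flood-fill from (row=4, col=0):
  Distance 0: (row=4, col=0)
  Distance 1: (row=3, col=0), (row=4, col=1), (row=5, col=0)
  Distance 2: (row=2, col=0), (row=3, col=1), (row=4, col=2), (row=5, col=1), (row=6, col=0)
  Distance 3: (row=1, col=0), (row=2, col=1), (row=3, col=2), (row=5, col=2), (row=6, col=1), (row=7, col=0)
  Distance 4: (row=0, col=0), (row=1, col=1), (row=2, col=2), (row=6, col=2), (row=7, col=1), (row=8, col=0)
  Distance 5: (row=0, col=1), (row=1, col=2), (row=7, col=2), (row=8, col=1), (row=9, col=0)
  Distance 6: (row=0, col=2), (row=8, col=2), (row=9, col=1), (row=10, col=0)
  Distance 7: (row=9, col=2), (row=10, col=1)
  Distance 8: (row=10, col=2)
Total reachable: 33 (grid has 33 open cells total)

Answer: Reachable cells: 33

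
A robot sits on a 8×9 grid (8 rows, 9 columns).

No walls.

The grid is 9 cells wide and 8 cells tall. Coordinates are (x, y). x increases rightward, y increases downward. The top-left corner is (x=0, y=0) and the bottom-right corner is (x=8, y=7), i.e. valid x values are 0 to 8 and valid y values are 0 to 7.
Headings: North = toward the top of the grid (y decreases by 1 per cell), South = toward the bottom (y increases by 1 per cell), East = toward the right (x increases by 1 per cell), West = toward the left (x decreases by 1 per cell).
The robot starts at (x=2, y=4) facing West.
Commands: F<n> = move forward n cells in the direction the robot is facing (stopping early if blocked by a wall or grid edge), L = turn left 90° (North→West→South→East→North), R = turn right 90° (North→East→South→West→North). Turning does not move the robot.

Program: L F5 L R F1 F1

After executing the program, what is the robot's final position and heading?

Start: (x=2, y=4), facing West
  L: turn left, now facing South
  F5: move forward 3/5 (blocked), now at (x=2, y=7)
  L: turn left, now facing East
  R: turn right, now facing South
  F1: move forward 0/1 (blocked), now at (x=2, y=7)
  F1: move forward 0/1 (blocked), now at (x=2, y=7)
Final: (x=2, y=7), facing South

Answer: Final position: (x=2, y=7), facing South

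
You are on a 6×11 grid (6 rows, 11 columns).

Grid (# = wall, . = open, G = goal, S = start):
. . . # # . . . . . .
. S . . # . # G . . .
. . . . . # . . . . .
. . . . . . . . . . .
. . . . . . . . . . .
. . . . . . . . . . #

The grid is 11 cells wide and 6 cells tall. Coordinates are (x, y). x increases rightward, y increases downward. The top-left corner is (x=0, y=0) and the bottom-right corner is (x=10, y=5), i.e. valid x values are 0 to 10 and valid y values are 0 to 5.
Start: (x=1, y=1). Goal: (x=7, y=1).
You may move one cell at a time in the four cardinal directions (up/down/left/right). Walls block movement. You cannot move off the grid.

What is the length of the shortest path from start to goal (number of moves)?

BFS from (x=1, y=1) until reaching (x=7, y=1):
  Distance 0: (x=1, y=1)
  Distance 1: (x=1, y=0), (x=0, y=1), (x=2, y=1), (x=1, y=2)
  Distance 2: (x=0, y=0), (x=2, y=0), (x=3, y=1), (x=0, y=2), (x=2, y=2), (x=1, y=3)
  Distance 3: (x=3, y=2), (x=0, y=3), (x=2, y=3), (x=1, y=4)
  Distance 4: (x=4, y=2), (x=3, y=3), (x=0, y=4), (x=2, y=4), (x=1, y=5)
  Distance 5: (x=4, y=3), (x=3, y=4), (x=0, y=5), (x=2, y=5)
  Distance 6: (x=5, y=3), (x=4, y=4), (x=3, y=5)
  Distance 7: (x=6, y=3), (x=5, y=4), (x=4, y=5)
  Distance 8: (x=6, y=2), (x=7, y=3), (x=6, y=4), (x=5, y=5)
  Distance 9: (x=7, y=2), (x=8, y=3), (x=7, y=4), (x=6, y=5)
  Distance 10: (x=7, y=1), (x=8, y=2), (x=9, y=3), (x=8, y=4), (x=7, y=5)  <- goal reached here
One shortest path (10 moves): (x=1, y=1) -> (x=2, y=1) -> (x=3, y=1) -> (x=3, y=2) -> (x=4, y=2) -> (x=4, y=3) -> (x=5, y=3) -> (x=6, y=3) -> (x=7, y=3) -> (x=7, y=2) -> (x=7, y=1)

Answer: Shortest path length: 10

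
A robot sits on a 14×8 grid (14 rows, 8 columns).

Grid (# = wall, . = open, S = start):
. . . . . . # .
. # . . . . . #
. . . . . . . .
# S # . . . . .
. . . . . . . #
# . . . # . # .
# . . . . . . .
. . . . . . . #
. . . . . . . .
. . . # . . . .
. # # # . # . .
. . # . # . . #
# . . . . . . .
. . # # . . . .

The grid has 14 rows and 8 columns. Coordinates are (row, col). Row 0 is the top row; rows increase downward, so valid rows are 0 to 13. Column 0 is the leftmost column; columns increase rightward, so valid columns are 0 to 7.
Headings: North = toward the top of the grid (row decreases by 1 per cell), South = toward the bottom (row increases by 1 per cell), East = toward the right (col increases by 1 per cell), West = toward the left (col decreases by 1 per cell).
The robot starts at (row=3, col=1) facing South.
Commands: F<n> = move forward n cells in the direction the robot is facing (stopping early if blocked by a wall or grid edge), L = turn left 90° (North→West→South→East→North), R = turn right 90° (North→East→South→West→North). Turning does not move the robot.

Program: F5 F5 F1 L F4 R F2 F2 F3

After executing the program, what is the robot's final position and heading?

Answer: Final position: (row=9, col=2), facing South

Derivation:
Start: (row=3, col=1), facing South
  F5: move forward 5, now at (row=8, col=1)
  F5: move forward 1/5 (blocked), now at (row=9, col=1)
  F1: move forward 0/1 (blocked), now at (row=9, col=1)
  L: turn left, now facing East
  F4: move forward 1/4 (blocked), now at (row=9, col=2)
  R: turn right, now facing South
  F2: move forward 0/2 (blocked), now at (row=9, col=2)
  F2: move forward 0/2 (blocked), now at (row=9, col=2)
  F3: move forward 0/3 (blocked), now at (row=9, col=2)
Final: (row=9, col=2), facing South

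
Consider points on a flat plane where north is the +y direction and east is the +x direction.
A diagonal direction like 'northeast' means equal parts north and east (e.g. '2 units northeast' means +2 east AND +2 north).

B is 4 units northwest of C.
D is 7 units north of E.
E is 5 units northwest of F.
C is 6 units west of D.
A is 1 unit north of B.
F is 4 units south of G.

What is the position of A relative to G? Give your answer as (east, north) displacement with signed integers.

Place G at the origin (east=0, north=0).
  F is 4 units south of G: delta (east=+0, north=-4); F at (east=0, north=-4).
  E is 5 units northwest of F: delta (east=-5, north=+5); E at (east=-5, north=1).
  D is 7 units north of E: delta (east=+0, north=+7); D at (east=-5, north=8).
  C is 6 units west of D: delta (east=-6, north=+0); C at (east=-11, north=8).
  B is 4 units northwest of C: delta (east=-4, north=+4); B at (east=-15, north=12).
  A is 1 unit north of B: delta (east=+0, north=+1); A at (east=-15, north=13).
Therefore A relative to G: (east=-15, north=13).

Answer: A is at (east=-15, north=13) relative to G.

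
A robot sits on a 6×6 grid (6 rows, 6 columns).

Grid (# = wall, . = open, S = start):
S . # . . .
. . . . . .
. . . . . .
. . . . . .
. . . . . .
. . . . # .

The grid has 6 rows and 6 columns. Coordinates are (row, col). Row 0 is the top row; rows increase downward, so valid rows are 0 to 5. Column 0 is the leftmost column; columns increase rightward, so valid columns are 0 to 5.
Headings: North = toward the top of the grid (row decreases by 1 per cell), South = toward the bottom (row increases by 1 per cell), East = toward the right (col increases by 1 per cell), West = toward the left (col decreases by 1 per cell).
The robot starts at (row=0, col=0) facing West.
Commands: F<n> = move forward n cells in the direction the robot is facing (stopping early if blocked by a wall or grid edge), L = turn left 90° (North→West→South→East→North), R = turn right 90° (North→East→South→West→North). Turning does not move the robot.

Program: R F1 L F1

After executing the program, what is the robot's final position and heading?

Start: (row=0, col=0), facing West
  R: turn right, now facing North
  F1: move forward 0/1 (blocked), now at (row=0, col=0)
  L: turn left, now facing West
  F1: move forward 0/1 (blocked), now at (row=0, col=0)
Final: (row=0, col=0), facing West

Answer: Final position: (row=0, col=0), facing West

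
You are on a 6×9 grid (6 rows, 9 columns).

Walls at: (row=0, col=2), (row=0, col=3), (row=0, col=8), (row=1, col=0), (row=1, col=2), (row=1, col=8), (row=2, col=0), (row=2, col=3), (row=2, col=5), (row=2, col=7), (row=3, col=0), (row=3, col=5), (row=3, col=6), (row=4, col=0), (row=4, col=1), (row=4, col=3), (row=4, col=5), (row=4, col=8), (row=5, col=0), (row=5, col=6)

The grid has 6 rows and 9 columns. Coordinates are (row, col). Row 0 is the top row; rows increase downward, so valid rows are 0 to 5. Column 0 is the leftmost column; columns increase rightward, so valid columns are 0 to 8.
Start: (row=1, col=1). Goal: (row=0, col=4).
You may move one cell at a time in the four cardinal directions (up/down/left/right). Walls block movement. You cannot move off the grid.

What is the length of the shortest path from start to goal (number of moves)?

Answer: Shortest path length: 8

Derivation:
BFS from (row=1, col=1) until reaching (row=0, col=4):
  Distance 0: (row=1, col=1)
  Distance 1: (row=0, col=1), (row=2, col=1)
  Distance 2: (row=0, col=0), (row=2, col=2), (row=3, col=1)
  Distance 3: (row=3, col=2)
  Distance 4: (row=3, col=3), (row=4, col=2)
  Distance 5: (row=3, col=4), (row=5, col=2)
  Distance 6: (row=2, col=4), (row=4, col=4), (row=5, col=1), (row=5, col=3)
  Distance 7: (row=1, col=4), (row=5, col=4)
  Distance 8: (row=0, col=4), (row=1, col=3), (row=1, col=5), (row=5, col=5)  <- goal reached here
One shortest path (8 moves): (row=1, col=1) -> (row=2, col=1) -> (row=2, col=2) -> (row=3, col=2) -> (row=3, col=3) -> (row=3, col=4) -> (row=2, col=4) -> (row=1, col=4) -> (row=0, col=4)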